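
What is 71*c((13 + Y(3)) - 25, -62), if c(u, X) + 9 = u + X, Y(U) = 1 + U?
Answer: -5609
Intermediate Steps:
c(u, X) = -9 + X + u (c(u, X) = -9 + (u + X) = -9 + (X + u) = -9 + X + u)
71*c((13 + Y(3)) - 25, -62) = 71*(-9 - 62 + ((13 + (1 + 3)) - 25)) = 71*(-9 - 62 + ((13 + 4) - 25)) = 71*(-9 - 62 + (17 - 25)) = 71*(-9 - 62 - 8) = 71*(-79) = -5609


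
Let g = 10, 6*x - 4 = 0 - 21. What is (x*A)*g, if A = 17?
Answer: -1445/3 ≈ -481.67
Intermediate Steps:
x = -17/6 (x = ⅔ + (0 - 21)/6 = ⅔ + (⅙)*(-21) = ⅔ - 7/2 = -17/6 ≈ -2.8333)
(x*A)*g = -17/6*17*10 = -289/6*10 = -1445/3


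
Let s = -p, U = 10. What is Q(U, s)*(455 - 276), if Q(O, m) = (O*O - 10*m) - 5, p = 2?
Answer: 20585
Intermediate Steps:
s = -2 (s = -1*2 = -2)
Q(O, m) = -5 + O**2 - 10*m (Q(O, m) = (O**2 - 10*m) - 5 = -5 + O**2 - 10*m)
Q(U, s)*(455 - 276) = (-5 + 10**2 - 10*(-2))*(455 - 276) = (-5 + 100 + 20)*179 = 115*179 = 20585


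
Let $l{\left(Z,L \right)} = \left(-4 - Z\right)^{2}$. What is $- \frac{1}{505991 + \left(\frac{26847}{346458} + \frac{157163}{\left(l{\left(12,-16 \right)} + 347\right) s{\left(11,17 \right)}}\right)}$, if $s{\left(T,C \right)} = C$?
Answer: $- \frac{1183846986}{599034162155543} \approx -1.9763 \cdot 10^{-6}$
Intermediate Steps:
$- \frac{1}{505991 + \left(\frac{26847}{346458} + \frac{157163}{\left(l{\left(12,-16 \right)} + 347\right) s{\left(11,17 \right)}}\right)} = - \frac{1}{505991 + \left(\frac{26847}{346458} + \frac{157163}{\left(\left(4 + 12\right)^{2} + 347\right) 17}\right)} = - \frac{1}{505991 + \left(26847 \cdot \frac{1}{346458} + \frac{157163}{\left(16^{2} + 347\right) 17}\right)} = - \frac{1}{505991 + \left(\frac{8949}{115486} + \frac{157163}{\left(256 + 347\right) 17}\right)} = - \frac{1}{505991 + \left(\frac{8949}{115486} + \frac{157163}{603 \cdot 17}\right)} = - \frac{1}{505991 + \left(\frac{8949}{115486} + \frac{157163}{10251}\right)} = - \frac{1}{505991 + \frac{18241862417}{1183846986}} = - \frac{1}{\frac{599034162155543}{1183846986}} = \left(-1\right) \frac{1183846986}{599034162155543} = - \frac{1183846986}{599034162155543}$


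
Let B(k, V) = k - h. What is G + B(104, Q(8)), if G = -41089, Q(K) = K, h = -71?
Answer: -40914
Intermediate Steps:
B(k, V) = 71 + k (B(k, V) = k - 1*(-71) = k + 71 = 71 + k)
G + B(104, Q(8)) = -41089 + (71 + 104) = -41089 + 175 = -40914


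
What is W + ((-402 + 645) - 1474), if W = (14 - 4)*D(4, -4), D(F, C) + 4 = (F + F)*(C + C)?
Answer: -1911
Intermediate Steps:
D(F, C) = -4 + 4*C*F (D(F, C) = -4 + (F + F)*(C + C) = -4 + (2*F)*(2*C) = -4 + 4*C*F)
W = -680 (W = (14 - 4)*(-4 + 4*(-4)*4) = 10*(-4 - 64) = 10*(-68) = -680)
W + ((-402 + 645) - 1474) = -680 + ((-402 + 645) - 1474) = -680 + (243 - 1474) = -680 - 1231 = -1911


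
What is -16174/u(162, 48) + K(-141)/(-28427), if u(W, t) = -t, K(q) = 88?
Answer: 229887037/682248 ≈ 336.96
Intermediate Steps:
-16174/u(162, 48) + K(-141)/(-28427) = -16174/((-1*48)) + 88/(-28427) = -16174/(-48) + 88*(-1/28427) = -16174*(-1/48) - 88/28427 = 8087/24 - 88/28427 = 229887037/682248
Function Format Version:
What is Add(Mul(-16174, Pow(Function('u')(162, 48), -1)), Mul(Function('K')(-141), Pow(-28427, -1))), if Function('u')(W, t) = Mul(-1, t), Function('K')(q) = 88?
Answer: Rational(229887037, 682248) ≈ 336.96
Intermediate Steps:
Add(Mul(-16174, Pow(Function('u')(162, 48), -1)), Mul(Function('K')(-141), Pow(-28427, -1))) = Add(Mul(-16174, Pow(Mul(-1, 48), -1)), Mul(88, Pow(-28427, -1))) = Add(Mul(-16174, Pow(-48, -1)), Mul(88, Rational(-1, 28427))) = Add(Mul(-16174, Rational(-1, 48)), Rational(-88, 28427)) = Add(Rational(8087, 24), Rational(-88, 28427)) = Rational(229887037, 682248)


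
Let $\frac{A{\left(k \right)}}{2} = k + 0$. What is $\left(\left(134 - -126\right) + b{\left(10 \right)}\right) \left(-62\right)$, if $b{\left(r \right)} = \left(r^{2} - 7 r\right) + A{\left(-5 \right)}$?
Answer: $-17360$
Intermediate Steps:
$A{\left(k \right)} = 2 k$ ($A{\left(k \right)} = 2 \left(k + 0\right) = 2 k$)
$b{\left(r \right)} = -10 + r^{2} - 7 r$ ($b{\left(r \right)} = \left(r^{2} - 7 r\right) + 2 \left(-5\right) = \left(r^{2} - 7 r\right) - 10 = -10 + r^{2} - 7 r$)
$\left(\left(134 - -126\right) + b{\left(10 \right)}\right) \left(-62\right) = \left(\left(134 - -126\right) - \left(80 - 100\right)\right) \left(-62\right) = \left(\left(134 + 126\right) - -20\right) \left(-62\right) = \left(260 + 20\right) \left(-62\right) = 280 \left(-62\right) = -17360$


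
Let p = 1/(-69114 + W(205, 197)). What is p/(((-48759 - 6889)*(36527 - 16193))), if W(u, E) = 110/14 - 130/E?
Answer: 1379/107834429841283392 ≈ 1.2788e-14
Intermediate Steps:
W(u, E) = 55/7 - 130/E (W(u, E) = 110*(1/14) - 130/E = 55/7 - 130/E)
p = -1379/95298281 (p = 1/(-69114 + (55/7 - 130/197)) = 1/(-69114 + 9925/1379) = 1/(-95298281/1379) = -1379/95298281 ≈ -1.4470e-5)
p/(((-48759 - 6889)*(36527 - 16193))) = -1379*1/((-48759 - 6889)*(36527 - 16193))/95298281 = -1379/(95298281*((-55648*20334))) = -1379/95298281/(-1131546432) = -1379/95298281*(-1/1131546432) = 1379/107834429841283392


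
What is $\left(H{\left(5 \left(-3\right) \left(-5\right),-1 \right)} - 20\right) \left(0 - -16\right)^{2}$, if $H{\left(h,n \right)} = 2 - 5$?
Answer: $-5888$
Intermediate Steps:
$H{\left(h,n \right)} = -3$ ($H{\left(h,n \right)} = 2 - 5 = -3$)
$\left(H{\left(5 \left(-3\right) \left(-5\right),-1 \right)} - 20\right) \left(0 - -16\right)^{2} = \left(-3 - 20\right) \left(0 - -16\right)^{2} = - 23 \left(0 + 16\right)^{2} = - 23 \cdot 16^{2} = \left(-23\right) 256 = -5888$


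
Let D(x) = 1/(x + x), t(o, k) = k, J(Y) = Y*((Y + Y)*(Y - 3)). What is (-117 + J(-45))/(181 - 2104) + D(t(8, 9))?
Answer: 1167743/11538 ≈ 101.21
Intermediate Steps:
J(Y) = 2*Y²*(-3 + Y) (J(Y) = Y*((2*Y)*(-3 + Y)) = Y*(2*Y*(-3 + Y)) = 2*Y²*(-3 + Y))
D(x) = 1/(2*x)
(-117 + J(-45))/(181 - 2104) + D(t(8, 9)) = (-117 + 2*(-45)²*(-3 - 45))/(181 - 2104) + (½)/9 = (-117 + 2*2025*(-48))/(-1923) + (½)*(⅑) = (-117 - 194400)*(-1/1923) + 1/18 = -194517*(-1/1923) + 1/18 = 64839/641 + 1/18 = 1167743/11538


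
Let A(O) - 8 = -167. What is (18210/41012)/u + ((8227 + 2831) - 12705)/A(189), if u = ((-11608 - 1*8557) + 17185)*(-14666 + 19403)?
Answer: 10594529776525/1022787030712 ≈ 10.358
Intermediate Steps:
A(O) = -159 (A(O) = 8 - 167 = -159)
u = -14116260 (u = ((-11608 - 8557) + 17185)*4737 = (-20165 + 17185)*4737 = -2980*4737 = -14116260)
(18210/41012)/u + ((8227 + 2831) - 12705)/A(189) = (18210/41012)/(-14116260) + ((8227 + 2831) - 12705)/(-159) = (18210*(1/41012))*(-1/14116260) + (11058 - 12705)*(-1/159) = (9105/20506)*(-1/14116260) - 1647*(-1/159) = -607/19297868504 + 549/53 = 10594529776525/1022787030712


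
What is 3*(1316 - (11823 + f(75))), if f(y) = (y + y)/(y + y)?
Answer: -31524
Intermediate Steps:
f(y) = 1 (f(y) = (2*y)/((2*y)) = (2*y)*(1/(2*y)) = 1)
3*(1316 - (11823 + f(75))) = 3*(1316 - (11823 + 1)) = 3*(1316 - 1*11824) = 3*(1316 - 11824) = 3*(-10508) = -31524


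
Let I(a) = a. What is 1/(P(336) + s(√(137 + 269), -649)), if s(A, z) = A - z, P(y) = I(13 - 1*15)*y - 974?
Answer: -997/993603 - √406/993603 ≈ -0.0010237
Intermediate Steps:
P(y) = -974 - 2*y (P(y) = (13 - 1*15)*y - 974 = (13 - 15)*y - 974 = -2*y - 974 = -974 - 2*y)
1/(P(336) + s(√(137 + 269), -649)) = 1/((-974 - 2*336) + (√(137 + 269) - 1*(-649))) = 1/((-974 - 672) + (√406 + 649)) = 1/(-1646 + (649 + √406)) = 1/(-997 + √406)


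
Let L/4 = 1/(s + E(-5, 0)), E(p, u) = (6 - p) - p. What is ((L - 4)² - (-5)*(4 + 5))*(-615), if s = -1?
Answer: -543701/15 ≈ -36247.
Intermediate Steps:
E(p, u) = 6 - 2*p
L = 4/15 (L = 4/(-1 + (6 - 2*(-5))) = 4/(-1 + (6 + 10)) = 4/(-1 + 16) = 4/15 ≈ 0.26667)
((L - 4)² - (-5)*(4 + 5))*(-615) = ((4/15 - 4)² - (-5)*(4 + 5))*(-615) = ((-56/15)² - (-5)*9)*(-615) = (3136/225 - 1*(-45))*(-615) = (3136/225 + 45)*(-615) = (13261/225)*(-615) = -543701/15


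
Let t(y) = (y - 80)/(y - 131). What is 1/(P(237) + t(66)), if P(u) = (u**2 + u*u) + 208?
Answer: 65/7315504 ≈ 8.8852e-6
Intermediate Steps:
P(u) = 208 + 2*u**2 (P(u) = (u**2 + u**2) + 208 = 2*u**2 + 208 = 208 + 2*u**2)
t(y) = (-80 + y)/(-131 + y)
1/(P(237) + t(66)) = 1/((208 + 2*237**2) + (-80 + 66)/(-131 + 66)) = 1/((208 + 2*56169) - 14/(-65)) = 1/((208 + 112338) - 1/65*(-14)) = 1/(112546 + 14/65) = 1/(7315504/65) = 65/7315504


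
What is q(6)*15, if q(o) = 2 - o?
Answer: -60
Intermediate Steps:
q(6)*15 = (2 - 1*6)*15 = (2 - 6)*15 = -4*15 = -60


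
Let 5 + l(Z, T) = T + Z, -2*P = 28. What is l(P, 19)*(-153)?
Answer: 0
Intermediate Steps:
P = -14 (P = -1/2*28 = -14)
l(Z, T) = -5 + T + Z (l(Z, T) = -5 + (T + Z) = -5 + T + Z)
l(P, 19)*(-153) = (-5 + 19 - 14)*(-153) = 0*(-153) = 0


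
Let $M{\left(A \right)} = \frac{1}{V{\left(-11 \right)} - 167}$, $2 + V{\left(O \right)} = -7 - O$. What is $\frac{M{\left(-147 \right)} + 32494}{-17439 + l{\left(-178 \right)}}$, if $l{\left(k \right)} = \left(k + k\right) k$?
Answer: $\frac{5361509}{7578285} \approx 0.70748$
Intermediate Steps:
$V{\left(O \right)} = -9 - O$ ($V{\left(O \right)} = -2 - \left(7 + O\right) = -9 - O$)
$M{\left(A \right)} = - \frac{1}{165}$ ($M{\left(A \right)} = \frac{1}{\left(-9 - -11\right) - 167} = \frac{1}{\left(-9 + 11\right) - 167} = \frac{1}{2 - 167} = \frac{1}{-165} = - \frac{1}{165}$)
$l{\left(k \right)} = 2 k^{2}$ ($l{\left(k \right)} = 2 k k = 2 k^{2}$)
$\frac{M{\left(-147 \right)} + 32494}{-17439 + l{\left(-178 \right)}} = \frac{- \frac{1}{165} + 32494}{-17439 + 2 \left(-178\right)^{2}} = \frac{5361509}{165 \left(-17439 + 2 \cdot 31684\right)} = \frac{5361509}{165 \left(-17439 + 63368\right)} = \frac{5361509}{165 \cdot 45929} = \frac{5361509}{165} \cdot \frac{1}{45929} = \frac{5361509}{7578285}$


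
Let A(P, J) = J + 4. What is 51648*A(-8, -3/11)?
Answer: 2117568/11 ≈ 1.9251e+5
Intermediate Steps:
A(P, J) = 4 + J
51648*A(-8, -3/11) = 51648*(4 - 3/11) = 51648*(41/11) = 2117568/11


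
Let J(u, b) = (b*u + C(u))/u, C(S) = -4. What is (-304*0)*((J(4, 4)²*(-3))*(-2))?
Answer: 0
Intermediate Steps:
J(u, b) = (-4 + b*u)/u (J(u, b) = (b*u - 4)/u = (-4 + b*u)/u)
(-304*0)*((J(4, 4)²*(-3))*(-2)) = (-304*0)*(((4 - 4/4)²*(-3))*(-2)) = (-38*0)*(((4 - 4*¼)²*(-3))*(-2)) = 0*(((4 - 1)²*(-3))*(-2)) = 0*((3²*(-3))*(-2)) = 0*((9*(-3))*(-2)) = 0*(-27*(-2)) = 0*54 = 0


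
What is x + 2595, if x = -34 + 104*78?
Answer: 10673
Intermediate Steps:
x = 8078 (x = -34 + 8112 = 8078)
x + 2595 = 8078 + 2595 = 10673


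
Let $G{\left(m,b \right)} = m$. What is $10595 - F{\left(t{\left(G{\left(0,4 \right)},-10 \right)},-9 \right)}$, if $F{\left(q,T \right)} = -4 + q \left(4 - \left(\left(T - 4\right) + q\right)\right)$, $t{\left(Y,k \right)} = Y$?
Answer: $10599$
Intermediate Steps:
$F{\left(q,T \right)} = -4 + q \left(8 - T - q\right)$ ($F{\left(q,T \right)} = -4 + q \left(4 - \left(\left(-4 + T\right) + q\right)\right) = -4 + q \left(4 - \left(-4 + T + q\right)\right) = -4 + q \left(8 - T - q\right)$)
$10595 - F{\left(t{\left(G{\left(0,4 \right)},-10 \right)},-9 \right)} = 10595 - \left(-4 - 0^{2} + 8 \cdot 0 - \left(-9\right) 0\right) = 10595 - \left(-4 - 0 + 0 + 0\right) = 10595 - \left(-4 + 0 + 0 + 0\right) = 10595 - -4 = 10595 + 4 = 10599$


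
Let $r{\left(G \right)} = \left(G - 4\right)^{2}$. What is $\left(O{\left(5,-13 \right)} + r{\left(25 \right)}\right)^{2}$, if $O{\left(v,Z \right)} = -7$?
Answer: $188356$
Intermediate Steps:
$r{\left(G \right)} = \left(-4 + G\right)^{2}$
$\left(O{\left(5,-13 \right)} + r{\left(25 \right)}\right)^{2} = \left(-7 + \left(-4 + 25\right)^{2}\right)^{2} = \left(-7 + 21^{2}\right)^{2} = \left(-7 + 441\right)^{2} = 434^{2} = 188356$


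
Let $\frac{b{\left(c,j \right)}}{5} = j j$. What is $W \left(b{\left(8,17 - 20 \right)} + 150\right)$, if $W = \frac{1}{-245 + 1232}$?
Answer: $\frac{65}{329} \approx 0.19757$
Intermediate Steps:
$b{\left(c,j \right)} = 5 j^{2}$ ($b{\left(c,j \right)} = 5 j j = 5 j^{2}$)
$W = \frac{1}{987} \approx 0.0010132$
$W \left(b{\left(8,17 - 20 \right)} + 150\right) = \frac{5 \left(17 - 20\right)^{2} + 150}{987} = \frac{5 \left(-3\right)^{2} + 150}{987} = \frac{5 \cdot 9 + 150}{987} = \frac{45 + 150}{987} = \frac{1}{987} \cdot 195 = \frac{65}{329}$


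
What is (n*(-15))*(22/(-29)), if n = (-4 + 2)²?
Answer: 1320/29 ≈ 45.517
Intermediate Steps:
n = 4 (n = (-2)² = 4)
(n*(-15))*(22/(-29)) = (4*(-15))*(22/(-29)) = -1320*(-1)/29 = -60*(-22/29) = 1320/29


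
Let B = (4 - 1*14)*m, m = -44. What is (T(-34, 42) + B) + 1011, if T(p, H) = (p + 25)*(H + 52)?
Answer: 605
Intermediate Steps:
T(p, H) = (25 + p)*(52 + H)
B = 440 (B = (4 - 1*14)*(-44) = (4 - 14)*(-44) = -10*(-44) = 440)
(T(-34, 42) + B) + 1011 = ((1300 + 25*42 + 52*(-34) + 42*(-34)) + 440) + 1011 = ((1300 + 1050 - 1768 - 1428) + 440) + 1011 = (-846 + 440) + 1011 = -406 + 1011 = 605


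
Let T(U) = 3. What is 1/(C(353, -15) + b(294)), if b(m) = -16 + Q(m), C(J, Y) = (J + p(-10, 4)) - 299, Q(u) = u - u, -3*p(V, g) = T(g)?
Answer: 1/37 ≈ 0.027027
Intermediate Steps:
p(V, g) = -1 (p(V, g) = -1/3*3 = -1)
Q(u) = 0
C(J, Y) = -300 + J (C(J, Y) = (J - 1) - 299 = (-1 + J) - 299 = -300 + J)
b(m) = -16 (b(m) = -16 + 0 = -16)
1/(C(353, -15) + b(294)) = 1/((-300 + 353) - 16) = 1/(53 - 16) = 1/37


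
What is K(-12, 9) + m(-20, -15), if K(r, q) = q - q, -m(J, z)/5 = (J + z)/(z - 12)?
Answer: -175/27 ≈ -6.4815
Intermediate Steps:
m(J, z) = -5*(J + z)/(-12 + z) (m(J, z) = -5*(J + z)/(z - 12) = -5*(J + z)/(-12 + z))
K(r, q) = 0
K(-12, 9) + m(-20, -15) = 0 + 5*(-1*(-20) - 1*(-15))/(-12 - 15) = 0 + 5*(20 + 15)/(-27) = 0 + 5*(-1/27)*35 = 0 - 175/27 = -175/27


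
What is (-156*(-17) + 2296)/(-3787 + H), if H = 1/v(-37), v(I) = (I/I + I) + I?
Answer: -90301/69113 ≈ -1.3066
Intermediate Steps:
v(I) = 1 + 2*I (v(I) = (1 + I) + I = 1 + 2*I)
H = -1/73 (H = 1/(1 + 2*(-37)) = 1/(1 - 74) = 1/(-73) = -1/73 ≈ -0.013699)
(-156*(-17) + 2296)/(-3787 + H) = (-156*(-17) + 2296)/(-3787 - 1/73) = (2652 + 2296)/(-276452/73) = 4948*(-73/276452) = -90301/69113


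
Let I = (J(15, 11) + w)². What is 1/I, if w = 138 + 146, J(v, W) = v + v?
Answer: 1/98596 ≈ 1.0142e-5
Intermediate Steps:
J(v, W) = 2*v
w = 284
I = 98596 (I = (2*15 + 284)² = (30 + 284)² = 314² = 98596)
1/I = 1/98596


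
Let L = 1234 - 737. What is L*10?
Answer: 4970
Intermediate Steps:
L = 497
L*10 = 497*10 = 4970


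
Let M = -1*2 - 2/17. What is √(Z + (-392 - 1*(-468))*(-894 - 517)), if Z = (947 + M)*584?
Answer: 2*√32120565/17 ≈ 666.76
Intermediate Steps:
M = -36/17 (M = -2 - 2*1/17 = -2 - 2/17 = -36/17 ≈ -2.1176)
Z = 9380792/17 (Z = (947 - 36/17)*584 = (16063/17)*584 = 9380792/17 ≈ 5.5181e+5)
√(Z + (-392 - 1*(-468))*(-894 - 517)) = √(9380792/17 + (-392 - 1*(-468))*(-894 - 517)) = √(9380792/17 + (-392 + 468)*(-1411)) = √(9380792/17 + 76*(-1411)) = √(9380792/17 - 107236) = √(7557780/17) = 2*√32120565/17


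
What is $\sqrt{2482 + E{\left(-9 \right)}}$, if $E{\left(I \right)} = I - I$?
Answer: $\sqrt{2482} \approx 49.82$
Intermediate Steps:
$E{\left(I \right)} = 0$
$\sqrt{2482 + E{\left(-9 \right)}} = \sqrt{2482 + 0} = \sqrt{2482}$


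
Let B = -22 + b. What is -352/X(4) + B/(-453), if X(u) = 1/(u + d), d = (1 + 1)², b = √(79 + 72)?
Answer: -1275626/453 - √151/453 ≈ -2816.0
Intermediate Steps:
b = √151 ≈ 12.288
B = -22 + √151 ≈ -9.7118
d = 4 (d = 2² = 4)
X(u) = 1/(4 + u) (X(u) = 1/(u + 4) = 1/(4 + u))
-352/X(4) + B/(-453) = -352/(1/(4 + 4)) + (-22 + √151)/(-453) = -352/(1/8) + (-22 + √151)*(-1/453) = -352/⅛ + (22/453 - √151/453) = -352*8 + (22/453 - √151/453) = -2816 + (22/453 - √151/453) = -1275626/453 - √151/453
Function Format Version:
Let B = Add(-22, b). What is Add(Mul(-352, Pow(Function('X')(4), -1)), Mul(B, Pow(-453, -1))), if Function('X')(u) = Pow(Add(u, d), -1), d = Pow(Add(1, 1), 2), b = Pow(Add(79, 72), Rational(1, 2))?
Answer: Add(Rational(-1275626, 453), Mul(Rational(-1, 453), Pow(151, Rational(1, 2)))) ≈ -2816.0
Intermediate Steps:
b = Pow(151, Rational(1, 2)) ≈ 12.288
B = Add(-22, Pow(151, Rational(1, 2))) ≈ -9.7118
d = 4 (d = Pow(2, 2) = 4)
Function('X')(u) = Pow(Add(4, u), -1) (Function('X')(u) = Pow(Add(u, 4), -1) = Pow(Add(4, u), -1))
Add(Mul(-352, Pow(Function('X')(4), -1)), Mul(B, Pow(-453, -1))) = Add(Mul(-352, Pow(Pow(Add(4, 4), -1), -1)), Mul(Add(-22, Pow(151, Rational(1, 2))), Pow(-453, -1))) = Add(Mul(-352, Pow(Pow(8, -1), -1)), Mul(Add(-22, Pow(151, Rational(1, 2))), Rational(-1, 453))) = Add(Mul(-352, Pow(Rational(1, 8), -1)), Add(Rational(22, 453), Mul(Rational(-1, 453), Pow(151, Rational(1, 2))))) = Add(Mul(-352, 8), Add(Rational(22, 453), Mul(Rational(-1, 453), Pow(151, Rational(1, 2))))) = Add(-2816, Add(Rational(22, 453), Mul(Rational(-1, 453), Pow(151, Rational(1, 2))))) = Add(Rational(-1275626, 453), Mul(Rational(-1, 453), Pow(151, Rational(1, 2))))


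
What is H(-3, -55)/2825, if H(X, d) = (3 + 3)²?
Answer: 36/2825 ≈ 0.012743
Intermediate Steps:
H(X, d) = 36 (H(X, d) = 6² = 36)
H(-3, -55)/2825 = 36/2825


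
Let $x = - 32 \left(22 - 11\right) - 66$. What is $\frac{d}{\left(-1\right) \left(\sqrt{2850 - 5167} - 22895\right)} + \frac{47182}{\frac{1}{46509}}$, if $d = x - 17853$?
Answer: $\frac{1150261445312011651}{524183342} - \frac{18271 i \sqrt{2317}}{524183342} \approx 2.1944 \cdot 10^{9} - 0.0016778 i$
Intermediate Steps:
$x = -418$ ($x = \left(-32\right) 11 - 66 = -352 - 66 = -418$)
$d = -18271$ ($d = -418 - 17853 = -18271$)
$\frac{d}{\left(-1\right) \left(\sqrt{2850 - 5167} - 22895\right)} + \frac{47182}{\frac{1}{46509}} = - \frac{18271}{\left(-1\right) \left(\sqrt{2850 - 5167} - 22895\right)} + \frac{47182}{\frac{1}{46509}} = - \frac{18271}{\left(-1\right) \left(\sqrt{-2317} - 22895\right)} + 47182 \frac{1}{\frac{1}{46509}} = - \frac{18271}{\left(-1\right) \left(i \sqrt{2317} - 22895\right)} + 47182 \cdot 46509 = - \frac{18271}{\left(-1\right) \left(-22895 + i \sqrt{2317}\right)} + 2194387638 = - \frac{18271}{22895 - i \sqrt{2317}} + 2194387638 = 2194387638 - \frac{18271}{22895 - i \sqrt{2317}}$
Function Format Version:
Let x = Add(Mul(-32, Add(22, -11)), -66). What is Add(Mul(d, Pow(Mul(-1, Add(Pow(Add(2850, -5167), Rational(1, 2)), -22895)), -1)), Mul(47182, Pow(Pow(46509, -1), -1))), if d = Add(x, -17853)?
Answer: Add(Rational(1150261445312011651, 524183342), Mul(Rational(-18271, 524183342), I, Pow(2317, Rational(1, 2)))) ≈ Add(2.1944e+9, Mul(-0.0016778, I))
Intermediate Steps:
x = -418 (x = Add(Mul(-32, 11), -66) = Add(-352, -66) = -418)
d = -18271 (d = Add(-418, -17853) = -18271)
Add(Mul(d, Pow(Mul(-1, Add(Pow(Add(2850, -5167), Rational(1, 2)), -22895)), -1)), Mul(47182, Pow(Pow(46509, -1), -1))) = Add(Mul(-18271, Pow(Mul(-1, Add(Pow(Add(2850, -5167), Rational(1, 2)), -22895)), -1)), Mul(47182, Pow(Pow(46509, -1), -1))) = Add(Mul(-18271, Pow(Mul(-1, Add(Pow(-2317, Rational(1, 2)), -22895)), -1)), Mul(47182, Pow(Rational(1, 46509), -1))) = Add(Mul(-18271, Pow(Mul(-1, Add(Mul(I, Pow(2317, Rational(1, 2))), -22895)), -1)), Mul(47182, 46509)) = Add(Mul(-18271, Pow(Mul(-1, Add(-22895, Mul(I, Pow(2317, Rational(1, 2))))), -1)), 2194387638) = Add(Mul(-18271, Pow(Add(22895, Mul(-1, I, Pow(2317, Rational(1, 2)))), -1)), 2194387638) = Add(2194387638, Mul(-18271, Pow(Add(22895, Mul(-1, I, Pow(2317, Rational(1, 2)))), -1)))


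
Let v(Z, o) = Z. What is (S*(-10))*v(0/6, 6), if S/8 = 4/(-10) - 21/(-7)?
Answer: 0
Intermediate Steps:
S = 104/5 (S = 8*(4/(-10) - 21/(-7)) = 8*(4*(-1/10) - 21*(-1/7)) = 8*(-2/5 + 3) = 8*(13/5) = 104/5 ≈ 20.800)
(S*(-10))*v(0/6, 6) = ((104/5)*(-10))*(0/6) = -0/6 = -208*0 = 0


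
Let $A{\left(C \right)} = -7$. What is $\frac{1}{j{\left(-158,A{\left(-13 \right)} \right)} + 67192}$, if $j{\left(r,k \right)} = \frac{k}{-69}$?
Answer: $\frac{69}{4636255} \approx 1.4883 \cdot 10^{-5}$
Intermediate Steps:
$j{\left(r,k \right)} = - \frac{k}{69}$ ($j{\left(r,k \right)} = k \left(- \frac{1}{69}\right) = - \frac{k}{69}$)
$\frac{1}{j{\left(-158,A{\left(-13 \right)} \right)} + 67192} = \frac{1}{\left(- \frac{1}{69}\right) \left(-7\right) + 67192} = \frac{1}{\frac{7}{69} + 67192} = \frac{1}{\frac{4636255}{69}} = \frac{69}{4636255}$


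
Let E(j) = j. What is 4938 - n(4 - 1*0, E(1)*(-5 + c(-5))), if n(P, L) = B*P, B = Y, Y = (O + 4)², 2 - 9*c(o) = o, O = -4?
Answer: 4938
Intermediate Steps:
c(o) = 2/9 - o/9
Y = 0 (Y = (-4 + 4)² = 0² = 0)
B = 0
n(P, L) = 0 (n(P, L) = 0*P = 0)
4938 - n(4 - 1*0, E(1)*(-5 + c(-5))) = 4938 - 1*0 = 4938 + 0 = 4938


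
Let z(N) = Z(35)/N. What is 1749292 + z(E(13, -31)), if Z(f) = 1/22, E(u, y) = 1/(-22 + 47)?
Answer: 38484449/22 ≈ 1.7493e+6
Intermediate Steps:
E(u, y) = 1/25
Z(f) = 1/22
z(N) = 1/(22*N)
1749292 + z(E(13, -31)) = 1749292 + 1/(22*(1/25)) = 1749292 + (1/22)*25 = 1749292 + 25/22 = 38484449/22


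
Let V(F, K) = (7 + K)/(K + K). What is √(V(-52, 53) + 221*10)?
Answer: 2*√1552370/53 ≈ 47.017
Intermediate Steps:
V(F, K) = (7 + K)/(2*K) (V(F, K) = (7 + K)/((2*K)) = (7 + K)*(1/(2*K)) = (7 + K)/(2*K))
√(V(-52, 53) + 221*10) = √((½)*(7 + 53)/53 + 221*10) = √((½)*(1/53)*60 + 2210) = √(30/53 + 2210) = √(117160/53) = 2*√1552370/53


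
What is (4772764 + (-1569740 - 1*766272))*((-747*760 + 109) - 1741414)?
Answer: -5626521286800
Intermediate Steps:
(4772764 + (-1569740 - 1*766272))*((-747*760 + 109) - 1741414) = (4772764 + (-1569740 - 766272))*((-567720 + 109) - 1741414) = (4772764 - 2336012)*(-567611 - 1741414) = 2436752*(-2309025) = -5626521286800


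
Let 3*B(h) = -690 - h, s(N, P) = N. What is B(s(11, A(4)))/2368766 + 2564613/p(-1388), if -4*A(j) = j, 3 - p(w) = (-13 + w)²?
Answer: -1518856679506/1162352291817 ≈ -1.3067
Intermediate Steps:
p(w) = 3 - (-13 + w)²
A(j) = -j/4
B(h) = -230 - h/3 (B(h) = (-690 - h)/3 = -230 - h/3)
B(s(11, A(4)))/2368766 + 2564613/p(-1388) = (-230 - ⅓*11)/2368766 + 2564613/(3 - (-13 - 1388)²) = (-230 - 11/3)*(1/2368766) + 2564613/(3 - 1*(-1401)²) = -701/3*1/2368766 + 2564613/(3 - 1*1962801) = -701/7106298 + 2564613/(3 - 1962801) = -701/7106298 + 2564613/(-1962798) = -701/7106298 + 2564613*(-1/1962798) = -701/7106298 - 854871/654266 = -1518856679506/1162352291817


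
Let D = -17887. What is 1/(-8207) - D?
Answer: 146798608/8207 ≈ 17887.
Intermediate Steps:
1/(-8207) - D = 1/(-8207) - 1*(-17887) = -1/8207 + 17887 = 146798608/8207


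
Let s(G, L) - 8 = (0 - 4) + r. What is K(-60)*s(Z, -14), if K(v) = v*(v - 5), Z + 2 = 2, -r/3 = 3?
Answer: -19500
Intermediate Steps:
r = -9 (r = -3*3 = -9)
Z = 0 (Z = -2 + 2 = 0)
s(G, L) = -5 (s(G, L) = 8 + ((0 - 4) - 9) = 8 + (-4 - 9) = 8 - 13 = -5)
K(v) = v*(-5 + v)
K(-60)*s(Z, -14) = -60*(-5 - 60)*(-5) = -60*(-65)*(-5) = 3900*(-5) = -19500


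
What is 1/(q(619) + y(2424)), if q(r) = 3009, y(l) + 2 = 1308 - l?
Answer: 1/1891 ≈ 0.00052882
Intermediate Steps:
y(l) = 1306 - l (y(l) = -2 + (1308 - l) = 1306 - l)
1/(q(619) + y(2424)) = 1/(3009 + (1306 - 1*2424)) = 1/(3009 + (1306 - 2424)) = 1/(3009 - 1118) = 1/1891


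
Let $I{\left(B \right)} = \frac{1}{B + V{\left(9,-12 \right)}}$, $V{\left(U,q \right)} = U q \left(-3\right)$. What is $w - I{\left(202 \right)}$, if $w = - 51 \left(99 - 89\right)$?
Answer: $- \frac{268261}{526} \approx -510.0$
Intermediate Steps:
$V{\left(U,q \right)} = - 3 U q$ ($V{\left(U,q \right)} = U \left(- 3 q\right) = - 3 U q$)
$I{\left(B \right)} = \frac{1}{324 + B}$ ($I{\left(B \right)} = \frac{1}{B - 27 \left(-12\right)} = \frac{1}{B + 324} = \frac{1}{324 + B}$)
$w = -510$ ($w = \left(-51\right) 10 = -510$)
$w - I{\left(202 \right)} = -510 - \frac{1}{324 + 202} = -510 - \frac{1}{526} = - \frac{268261}{526}$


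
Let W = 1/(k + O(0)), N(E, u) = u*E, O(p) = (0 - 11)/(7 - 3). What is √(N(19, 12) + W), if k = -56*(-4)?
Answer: 2*√44644710/885 ≈ 15.100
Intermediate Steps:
k = 224
O(p) = -11/4
N(E, u) = E*u
W = 4/885 (W = 1/(224 - 11/4) = 1/(885/4) = 4/885 ≈ 0.0045198)
√(N(19, 12) + W) = √(19*12 + 4/885) = √(228 + 4/885) = √(201784/885) = 2*√44644710/885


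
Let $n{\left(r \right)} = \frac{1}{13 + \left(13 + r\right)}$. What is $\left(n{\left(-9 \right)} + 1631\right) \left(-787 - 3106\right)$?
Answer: $-6349712$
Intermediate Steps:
$n{\left(r \right)} = \frac{1}{26 + r}$
$\left(n{\left(-9 \right)} + 1631\right) \left(-787 - 3106\right) = \left(\frac{1}{26 - 9} + 1631\right) \left(-787 - 3106\right) = \left(\frac{1}{17} + 1631\right) \left(-3893\right) = \frac{27728}{17} \left(-3893\right) = -6349712$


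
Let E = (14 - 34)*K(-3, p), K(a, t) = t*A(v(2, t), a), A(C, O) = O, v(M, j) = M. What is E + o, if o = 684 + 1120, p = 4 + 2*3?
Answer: 2404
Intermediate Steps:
p = 10 (p = 4 + 6 = 10)
o = 1804
K(a, t) = a*t (K(a, t) = t*a = a*t)
E = 600 (E = (14 - 34)*(-3*10) = -20*(-30) = 600)
E + o = 600 + 1804 = 2404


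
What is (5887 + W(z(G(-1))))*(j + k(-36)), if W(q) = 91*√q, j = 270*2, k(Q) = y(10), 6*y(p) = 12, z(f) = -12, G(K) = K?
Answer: 3190754 + 98644*I*√3 ≈ 3.1908e+6 + 1.7086e+5*I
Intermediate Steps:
y(p) = 2 (y(p) = (⅙)*12 = 2)
k(Q) = 2
j = 540
(5887 + W(z(G(-1))))*(j + k(-36)) = (5887 + 91*√(-12))*(540 + 2) = (5887 + 91*(2*I*√3))*542 = (5887 + 182*I*√3)*542 = 3190754 + 98644*I*√3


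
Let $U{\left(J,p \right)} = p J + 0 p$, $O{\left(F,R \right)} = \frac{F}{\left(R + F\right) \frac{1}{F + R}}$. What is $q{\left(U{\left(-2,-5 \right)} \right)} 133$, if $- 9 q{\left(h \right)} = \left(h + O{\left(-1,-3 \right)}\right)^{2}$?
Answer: $-1197$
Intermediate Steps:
$O{\left(F,R \right)} = F$ ($O{\left(F,R \right)} = \frac{F}{\left(F + R\right) \frac{1}{F + R}} = \frac{F}{1} = F 1 = F$)
$U{\left(J,p \right)} = J p$ ($U{\left(J,p \right)} = J p + 0 = J p$)
$q{\left(h \right)} = - \frac{\left(-1 + h\right)^{2}}{9}$ ($q{\left(h \right)} = - \frac{\left(h - 1\right)^{2}}{9} = - \frac{\left(-1 + h\right)^{2}}{9}$)
$q{\left(U{\left(-2,-5 \right)} \right)} 133 = - \frac{\left(-1 - -10\right)^{2}}{9} \cdot 133 = - \frac{\left(-1 + 10\right)^{2}}{9} \cdot 133 = - \frac{9^{2}}{9} \cdot 133 = \left(- \frac{1}{9}\right) 81 \cdot 133 = \left(-9\right) 133 = -1197$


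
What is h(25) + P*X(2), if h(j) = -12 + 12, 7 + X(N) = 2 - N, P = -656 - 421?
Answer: 7539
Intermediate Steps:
P = -1077
X(N) = -5 - N (X(N) = -7 + (2 - N) = -5 - N)
h(j) = 0
h(25) + P*X(2) = 0 - 1077*(-5 - 1*2) = 0 - 1077*(-5 - 2) = 0 - 1077*(-7) = 0 + 7539 = 7539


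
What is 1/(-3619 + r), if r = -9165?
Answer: -1/12784 ≈ -7.8223e-5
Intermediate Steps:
1/(-3619 + r) = 1/(-3619 - 9165) = 1/(-12784) = -1/12784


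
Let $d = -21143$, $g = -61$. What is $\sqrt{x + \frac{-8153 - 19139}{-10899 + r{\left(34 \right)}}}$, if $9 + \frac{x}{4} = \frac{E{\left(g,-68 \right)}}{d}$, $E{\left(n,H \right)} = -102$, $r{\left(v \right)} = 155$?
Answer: $\frac{i \sqrt{107849447638007198}}{56790098} \approx 5.7828 i$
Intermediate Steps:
$x = - \frac{760740}{21143}$ ($x = -36 + 4 \left(- \frac{102}{-21143}\right) = -36 + 4 \left(\left(-102\right) \left(- \frac{1}{21143}\right)\right) = -36 + 4 \cdot \frac{102}{21143} = -36 + \frac{408}{21143} = - \frac{760740}{21143} \approx -35.981$)
$\sqrt{x + \frac{-8153 - 19139}{-10899 + r{\left(34 \right)}}} = \sqrt{- \frac{760740}{21143} + \frac{-8153 - 19139}{-10899 + 155}} = \sqrt{- \frac{760740}{21143} - \frac{27292}{-10744}} = \sqrt{- \frac{760740}{21143} - - \frac{6823}{2686}} = \sqrt{- \frac{760740}{21143} + \frac{6823}{2686}} = \sqrt{- \frac{1899088951}{56790098}} = \frac{i \sqrt{107849447638007198}}{56790098}$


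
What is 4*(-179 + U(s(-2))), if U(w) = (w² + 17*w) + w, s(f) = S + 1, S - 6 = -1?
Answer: -140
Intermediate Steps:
S = 5 (S = 6 - 1 = 5)
s(f) = 6 (s(f) = 5 + 1 = 6)
U(w) = w² + 18*w
4*(-179 + U(s(-2))) = 4*(-179 + 6*(18 + 6)) = 4*(-179 + 6*24) = 4*(-179 + 144) = 4*(-35) = -140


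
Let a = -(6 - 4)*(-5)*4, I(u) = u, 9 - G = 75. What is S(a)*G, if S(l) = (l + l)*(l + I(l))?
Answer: -422400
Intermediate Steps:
G = -66 (G = 9 - 1*75 = 9 - 75 = -66)
a = 40 (a = -2*(-5)*4 = -1*(-10)*4 = 10*4 = 40)
S(l) = 4*l**2 (S(l) = (l + l)*(l + l) = (2*l)*(2*l) = 4*l**2)
S(a)*G = (4*40**2)*(-66) = (4*1600)*(-66) = 6400*(-66) = -422400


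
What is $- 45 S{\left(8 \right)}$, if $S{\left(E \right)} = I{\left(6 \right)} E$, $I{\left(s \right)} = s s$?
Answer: $-12960$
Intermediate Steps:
$I{\left(s \right)} = s^{2}$
$S{\left(E \right)} = 36 E$ ($S{\left(E \right)} = 6^{2} E = 36 E$)
$- 45 S{\left(8 \right)} = - 45 \cdot 36 \cdot 8 = \left(-45\right) 288 = -12960$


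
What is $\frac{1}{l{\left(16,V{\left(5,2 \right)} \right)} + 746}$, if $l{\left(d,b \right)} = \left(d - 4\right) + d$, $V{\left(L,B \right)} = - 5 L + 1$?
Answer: $\frac{1}{774} \approx 0.001292$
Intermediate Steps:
$V{\left(L,B \right)} = 1 - 5 L$
$l{\left(d,b \right)} = -4 + 2 d$ ($l{\left(d,b \right)} = \left(d - 4\right) + d = \left(-4 + d\right) + d = -4 + 2 d$)
$\frac{1}{l{\left(16,V{\left(5,2 \right)} \right)} + 746} = \frac{1}{\left(-4 + 2 \cdot 16\right) + 746} = \frac{1}{\left(-4 + 32\right) + 746} = \frac{1}{28 + 746} = \frac{1}{774}$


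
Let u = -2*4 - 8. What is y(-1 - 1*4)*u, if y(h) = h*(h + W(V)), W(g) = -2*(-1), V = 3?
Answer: -240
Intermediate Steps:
W(g) = 2
u = -16 (u = -8 - 8 = -16)
y(h) = h*(2 + h) (y(h) = h*(h + 2) = h*(2 + h))
y(-1 - 1*4)*u = ((-1 - 1*4)*(2 + (-1 - 1*4)))*(-16) = ((-1 - 4)*(2 + (-1 - 4)))*(-16) = -5*(2 - 5)*(-16) = -5*(-3)*(-16) = 15*(-16) = -240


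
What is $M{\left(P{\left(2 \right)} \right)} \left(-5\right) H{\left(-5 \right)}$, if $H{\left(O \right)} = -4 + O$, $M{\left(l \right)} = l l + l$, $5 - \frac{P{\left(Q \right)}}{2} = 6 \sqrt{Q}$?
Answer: $17910 - 11340 \sqrt{2} \approx 1872.8$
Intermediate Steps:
$P{\left(Q \right)} = 10 - 12 \sqrt{Q}$ ($P{\left(Q \right)} = 10 - 2 \cdot 6 \sqrt{Q} = 10 - 12 \sqrt{Q}$)
$M{\left(l \right)} = l + l^{2}$ ($M{\left(l \right)} = l^{2} + l = l + l^{2}$)
$M{\left(P{\left(2 \right)} \right)} \left(-5\right) H{\left(-5 \right)} = \left(10 - 12 \sqrt{2}\right) \left(1 + \left(10 - 12 \sqrt{2}\right)\right) \left(-5\right) \left(-4 - 5\right) = \left(10 - 12 \sqrt{2}\right) \left(11 - 12 \sqrt{2}\right) \left(-5\right) \left(-9\right) = - 5 \left(10 - 12 \sqrt{2}\right) \left(11 - 12 \sqrt{2}\right) \left(-9\right) = 45 \left(10 - 12 \sqrt{2}\right) \left(11 - 12 \sqrt{2}\right)$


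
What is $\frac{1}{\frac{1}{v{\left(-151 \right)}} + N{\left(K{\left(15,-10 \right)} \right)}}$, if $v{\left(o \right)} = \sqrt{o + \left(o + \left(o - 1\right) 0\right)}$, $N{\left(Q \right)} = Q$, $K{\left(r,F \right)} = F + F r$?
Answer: $- \frac{48320}{7731201} + \frac{i \sqrt{302}}{7731201} \approx -0.00625 + 2.2478 \cdot 10^{-6} i$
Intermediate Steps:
$v{\left(o \right)} = \sqrt{2} \sqrt{o}$ ($v{\left(o \right)} = \sqrt{o + \left(o + \left(-1 + o\right) 0\right)} = \sqrt{o + \left(o + 0\right)} = \sqrt{o + o} = \sqrt{2 o} = \sqrt{2} \sqrt{o}$)
$\frac{1}{\frac{1}{v{\left(-151 \right)}} + N{\left(K{\left(15,-10 \right)} \right)}} = \frac{1}{\frac{1}{\sqrt{2} \sqrt{-151}} - 10 \left(1 + 15\right)} = \frac{1}{\frac{1}{\sqrt{2} i \sqrt{151}} - 160} = \frac{1}{\frac{1}{i \sqrt{302}} - 160} = \frac{1}{- \frac{i \sqrt{302}}{302} - 160} = \frac{1}{-160 - \frac{i \sqrt{302}}{302}}$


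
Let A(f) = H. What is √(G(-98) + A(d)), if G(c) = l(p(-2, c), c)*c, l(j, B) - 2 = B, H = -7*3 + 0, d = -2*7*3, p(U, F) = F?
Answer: 3*√1043 ≈ 96.886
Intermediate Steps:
d = -42 (d = -14*3 = -42)
H = -21 (H = -21 + 0 = -21)
A(f) = -21
l(j, B) = 2 + B
G(c) = c*(2 + c) (G(c) = (2 + c)*c = c*(2 + c))
√(G(-98) + A(d)) = √(-98*(2 - 98) - 21) = √(-98*(-96) - 21) = √(9408 - 21) = √9387 = 3*√1043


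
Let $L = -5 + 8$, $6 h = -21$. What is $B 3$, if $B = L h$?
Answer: $- \frac{63}{2} \approx -31.5$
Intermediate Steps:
$h = - \frac{7}{2}$ ($h = \frac{1}{6} \left(-21\right) = - \frac{7}{2} \approx -3.5$)
$L = 3$
$B = - \frac{21}{2}$ ($B = 3 \left(- \frac{7}{2}\right) = - \frac{21}{2} \approx -10.5$)
$B 3 = \left(- \frac{21}{2}\right) 3 = - \frac{63}{2}$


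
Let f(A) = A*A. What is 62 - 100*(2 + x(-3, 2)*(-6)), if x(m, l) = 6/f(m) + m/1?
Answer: -1538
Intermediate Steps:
f(A) = A²
x(m, l) = m + 6/m² (x(m, l) = 6/(m²) + m/1 = 6/m² + m*1 = 6/m² + m = m + 6/m²)
62 - 100*(2 + x(-3, 2)*(-6)) = 62 - 100*(2 + (-3 + 6/(-3)²)*(-6)) = 62 - 100*(2 + (-3 + 6*(⅑))*(-6)) = 62 - 100*(2 + (-3 + ⅔)*(-6)) = 62 - 100*(2 - 7/3*(-6)) = 62 - 100*(2 + 14) = 62 - 100*16 = 62 - 1600 = -1538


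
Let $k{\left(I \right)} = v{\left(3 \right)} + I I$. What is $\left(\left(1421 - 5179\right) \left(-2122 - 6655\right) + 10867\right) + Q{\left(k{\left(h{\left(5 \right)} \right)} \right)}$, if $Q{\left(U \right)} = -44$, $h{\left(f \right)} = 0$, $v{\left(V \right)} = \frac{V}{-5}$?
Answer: $32994789$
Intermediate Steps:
$v{\left(V \right)} = - \frac{V}{5}$ ($v{\left(V \right)} = V \left(- \frac{1}{5}\right) = - \frac{V}{5}$)
$k{\left(I \right)} = - \frac{3}{5} + I^{2}$ ($k{\left(I \right)} = \left(- \frac{1}{5}\right) 3 + I I = - \frac{3}{5} + I^{2}$)
$\left(\left(1421 - 5179\right) \left(-2122 - 6655\right) + 10867\right) + Q{\left(k{\left(h{\left(5 \right)} \right)} \right)} = \left(\left(1421 - 5179\right) \left(-2122 - 6655\right) + 10867\right) - 44 = \left(\left(-3758\right) \left(-8777\right) + 10867\right) - 44 = \left(32983966 + 10867\right) - 44 = 32994833 - 44 = 32994789$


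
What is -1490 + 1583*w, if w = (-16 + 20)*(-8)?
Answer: -52146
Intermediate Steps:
w = -32 (w = 4*(-8) = -32)
-1490 + 1583*w = -1490 + 1583*(-32) = -1490 - 50656 = -52146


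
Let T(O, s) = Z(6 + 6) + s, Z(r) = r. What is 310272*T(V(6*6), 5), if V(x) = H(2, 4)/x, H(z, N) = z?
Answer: 5274624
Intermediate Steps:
V(x) = 2/x
T(O, s) = 12 + s (T(O, s) = (6 + 6) + s = 12 + s)
310272*T(V(6*6), 5) = 310272*(12 + 5) = 310272*17 = 5274624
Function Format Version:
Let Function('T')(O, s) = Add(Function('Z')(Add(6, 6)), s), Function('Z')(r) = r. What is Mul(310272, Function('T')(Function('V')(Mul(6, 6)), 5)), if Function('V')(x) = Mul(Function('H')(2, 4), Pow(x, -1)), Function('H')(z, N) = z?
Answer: 5274624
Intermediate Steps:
Function('V')(x) = Mul(2, Pow(x, -1))
Function('T')(O, s) = Add(12, s) (Function('T')(O, s) = Add(Add(6, 6), s) = Add(12, s))
Mul(310272, Function('T')(Function('V')(Mul(6, 6)), 5)) = Mul(310272, Add(12, 5)) = Mul(310272, 17) = 5274624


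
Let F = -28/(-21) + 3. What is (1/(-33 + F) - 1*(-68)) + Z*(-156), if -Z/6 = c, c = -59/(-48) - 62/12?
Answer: -155554/43 ≈ -3617.5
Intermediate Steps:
c = -63/16 (c = -59*(-1/48) - 62*1/12 = 59/48 - 31/6 = -63/16 ≈ -3.9375)
Z = 189/8 (Z = -6*(-63/16) = 189/8 ≈ 23.625)
F = 13/3 (F = -28*(-1/21) + 3 = 4/3 + 3 = 13/3 ≈ 4.3333)
(1/(-33 + F) - 1*(-68)) + Z*(-156) = (1/(-33 + 13/3) - 1*(-68)) + (189/8)*(-156) = (1/(-86/3) + 68) - 7371/2 = (-3/86 + 68) - 7371/2 = 5845/86 - 7371/2 = -155554/43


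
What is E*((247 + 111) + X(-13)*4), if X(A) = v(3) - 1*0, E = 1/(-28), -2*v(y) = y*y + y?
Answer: -167/14 ≈ -11.929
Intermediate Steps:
v(y) = -y/2 - y²/2 (v(y) = -(y*y + y)/2 = -(y² + y)/2 = -(y + y²)/2 = -y/2 - y²/2)
E = -1/28 ≈ -0.035714
X(A) = -6 (X(A) = -½*3*(1 + 3) - 1*0 = -½*3*4 + 0 = -6 + 0 = -6)
E*((247 + 111) + X(-13)*4) = -((247 + 111) - 6*4)/28 = -(358 - 24)/28 = -1/28*334 = -167/14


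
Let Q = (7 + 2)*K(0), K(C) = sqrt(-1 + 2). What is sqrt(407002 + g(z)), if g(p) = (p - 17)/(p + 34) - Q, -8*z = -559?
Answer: sqrt(31228204954)/277 ≈ 637.96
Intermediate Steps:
z = 559/8 (z = -1/8*(-559) = 559/8 ≈ 69.875)
K(C) = 1 (K(C) = sqrt(1) = 1)
Q = 9 (Q = (7 + 2)*1 = 9*1 = 9)
g(p) = -9 + (-17 + p)/(34 + p) (g(p) = (p - 17)/(p + 34) - 1*9 = (-17 + p)/(34 + p) - 9 = -9 + (-17 + p)/(34 + p))
sqrt(407002 + g(z)) = sqrt(407002 + (-323 - 8*559/8)/(34 + 559/8)) = sqrt(407002 + (-323 - 559)/(831/8)) = sqrt(407002 + (8/831)*(-882)) = sqrt(407002 - 2352/277) = sqrt(112737202/277) = sqrt(31228204954)/277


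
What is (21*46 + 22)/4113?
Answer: 988/4113 ≈ 0.24021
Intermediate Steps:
(21*46 + 22)/4113 = (966 + 22)*(1/4113) = 988*(1/4113) = 988/4113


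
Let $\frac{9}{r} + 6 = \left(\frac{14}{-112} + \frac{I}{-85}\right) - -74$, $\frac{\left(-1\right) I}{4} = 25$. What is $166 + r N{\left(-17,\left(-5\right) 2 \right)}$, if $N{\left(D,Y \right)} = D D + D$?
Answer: $\frac{1891834}{9391} \approx 201.45$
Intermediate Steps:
$I = -100$ ($I = \left(-4\right) 25 = -100$)
$N{\left(D,Y \right)} = D + D^{2}$ ($N{\left(D,Y \right)} = D^{2} + D = D + D^{2}$)
$r = \frac{1224}{9391}$ ($r = \frac{9}{-6 + \left(\left(\frac{14}{-112} - \frac{100}{-85}\right) - -74\right)} = \frac{9}{-6 + \left(\left(14 \left(- \frac{1}{112}\right) - - \frac{20}{17}\right) + 74\right)} = \frac{9}{-6 + \left(\left(- \frac{1}{8} + \frac{20}{17}\right) + 74\right)} = \frac{9}{-6 + \left(\frac{143}{136} + 74\right)} = \frac{9}{-6 + \frac{10207}{136}} = \frac{9}{\frac{9391}{136}} = 9 \cdot \frac{136}{9391} = \frac{1224}{9391} \approx 0.13034$)
$166 + r N{\left(-17,\left(-5\right) 2 \right)} = 166 + \frac{1224 \left(- 17 \left(1 - 17\right)\right)}{9391} = 166 + \frac{1224 \left(\left(-17\right) \left(-16\right)\right)}{9391} = 166 + \frac{1224}{9391} \cdot 272 = 166 + \frac{332928}{9391} = \frac{1891834}{9391}$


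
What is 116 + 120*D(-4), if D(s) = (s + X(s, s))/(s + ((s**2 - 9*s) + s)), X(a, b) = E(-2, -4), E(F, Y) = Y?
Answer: 1036/11 ≈ 94.182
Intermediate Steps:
X(a, b) = -4
D(s) = (-4 + s)/(s**2 - 7*s) (D(s) = (s - 4)/(s + ((s**2 - 9*s) + s)) = (-4 + s)/(s + (s**2 - 8*s)) = (-4 + s)/(s**2 - 7*s))
116 + 120*D(-4) = 116 + 120*((-4 - 4)/((-4)*(-7 - 4))) = 116 + 120*(-1/4*(-8)/(-11)) = 116 + 120*(-1/4*(-1/11)*(-8)) = 116 + 120*(-2/11) = 116 - 240/11 = 1036/11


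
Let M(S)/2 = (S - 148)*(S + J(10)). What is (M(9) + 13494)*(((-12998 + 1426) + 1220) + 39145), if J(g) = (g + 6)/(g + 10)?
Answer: 1550445464/5 ≈ 3.1009e+8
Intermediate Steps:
J(g) = (6 + g)/(10 + g)
M(S) = 2*(-148 + S)*(⅘ + S) (M(S) = 2*((S - 148)*(S + (6 + 10)/(10 + 10))) = 2*((-148 + S)*(S + 16/20)) = 2*((-148 + S)*(S + (1/20)*16)) = 2*((-148 + S)*(S + ⅘)) = 2*((-148 + S)*(⅘ + S)) = 2*(-148 + S)*(⅘ + S))
(M(9) + 13494)*(((-12998 + 1426) + 1220) + 39145) = ((-1184/5 + 2*9² - 1472/5*9) + 13494)*(((-12998 + 1426) + 1220) + 39145) = ((-1184/5 + 2*81 - 13248/5) + 13494)*((-11572 + 1220) + 39145) = ((-1184/5 + 162 - 13248/5) + 13494)*(-10352 + 39145) = (-13622/5 + 13494)*28793 = (53848/5)*28793 = 1550445464/5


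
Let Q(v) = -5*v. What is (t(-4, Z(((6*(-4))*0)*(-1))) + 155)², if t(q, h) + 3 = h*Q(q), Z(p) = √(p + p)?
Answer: 23104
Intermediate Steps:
Z(p) = √2*√p (Z(p) = √(2*p) = √2*√p)
t(q, h) = -3 - 5*h*q (t(q, h) = -3 + h*(-5*q) = -3 - 5*h*q)
(t(-4, Z(((6*(-4))*0)*(-1))) + 155)² = ((-3 - 5*√2*√(((6*(-4))*0)*(-1))*(-4)) + 155)² = ((-3 - 5*√2*√(-24*0*(-1))*(-4)) + 155)² = ((-3 - 5*√2*√(0*(-1))*(-4)) + 155)² = ((-3 - 5*√2*√0*(-4)) + 155)² = ((-3 - 5*√2*0*(-4)) + 155)² = ((-3 - 5*0*(-4)) + 155)² = ((-3 + 0) + 155)² = (-3 + 155)² = 152² = 23104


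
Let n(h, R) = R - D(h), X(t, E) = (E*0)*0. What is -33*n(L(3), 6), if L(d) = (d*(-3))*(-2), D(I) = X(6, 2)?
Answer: -198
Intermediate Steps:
X(t, E) = 0 (X(t, E) = 0*0 = 0)
D(I) = 0
L(d) = 6*d (L(d) = -3*d*(-2) = 6*d)
n(h, R) = R (n(h, R) = R - 1*0 = R + 0 = R)
-33*n(L(3), 6) = -33*6 = -198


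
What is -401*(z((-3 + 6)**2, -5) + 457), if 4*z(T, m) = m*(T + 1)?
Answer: -356489/2 ≈ -1.7824e+5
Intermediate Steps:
z(T, m) = m*(1 + T)/4 (z(T, m) = (m*(T + 1))/4 = (m*(1 + T))/4 = m*(1 + T)/4)
-401*(z((-3 + 6)**2, -5) + 457) = -401*((1/4)*(-5)*(1 + (-3 + 6)**2) + 457) = -401*((1/4)*(-5)*(1 + 3**2) + 457) = -401*((1/4)*(-5)*(1 + 9) + 457) = -401*((1/4)*(-5)*10 + 457) = -401*(-25/2 + 457) = -401*889/2 = -356489/2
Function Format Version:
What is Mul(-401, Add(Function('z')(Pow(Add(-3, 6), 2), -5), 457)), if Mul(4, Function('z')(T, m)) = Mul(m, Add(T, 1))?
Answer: Rational(-356489, 2) ≈ -1.7824e+5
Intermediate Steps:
Function('z')(T, m) = Mul(Rational(1, 4), m, Add(1, T)) (Function('z')(T, m) = Mul(Rational(1, 4), Mul(m, Add(T, 1))) = Mul(Rational(1, 4), Mul(m, Add(1, T))) = Mul(Rational(1, 4), m, Add(1, T)))
Mul(-401, Add(Function('z')(Pow(Add(-3, 6), 2), -5), 457)) = Mul(-401, Add(Mul(Rational(1, 4), -5, Add(1, Pow(Add(-3, 6), 2))), 457)) = Mul(-401, Add(Mul(Rational(1, 4), -5, Add(1, Pow(3, 2))), 457)) = Mul(-401, Add(Mul(Rational(1, 4), -5, Add(1, 9)), 457)) = Mul(-401, Add(Mul(Rational(1, 4), -5, 10), 457)) = Mul(-401, Add(Rational(-25, 2), 457)) = Mul(-401, Rational(889, 2)) = Rational(-356489, 2)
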